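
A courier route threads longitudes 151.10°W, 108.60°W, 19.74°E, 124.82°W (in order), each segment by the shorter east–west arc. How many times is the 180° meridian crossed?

Leg 1: -151.10° → -108.60°, shortest Δλ = 42.5° (east) — does not cross 180°.
Leg 2: -108.60° → +19.74°, shortest Δλ = 128.34° (east) — does not cross 180°.
Leg 3: +19.74° → -124.82°, shortest Δλ = -144.56° (west) — does not cross 180°.
Total crossings: 0.

0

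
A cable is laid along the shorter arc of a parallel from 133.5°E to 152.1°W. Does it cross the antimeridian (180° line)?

Naïve |-152.1 − 133.5| = 285.6° > 180°, so the shorter arc goes the other way round — across 180°.
Signed shortest Δλ = ((-152.1 − 133.5 + 180) mod 360) − 180 = 74.4°.
Going east by 74.4° from +133.5° passes through 180° before reaching -152.1°.

Yes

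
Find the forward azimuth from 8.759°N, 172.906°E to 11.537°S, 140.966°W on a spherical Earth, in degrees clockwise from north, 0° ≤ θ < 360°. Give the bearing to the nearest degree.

Δλ = -140.966 − 172.906 = -313.872°; wrapped into (−180°, 180°]: 46.128°.
θ = atan2( sin Δλ · cos φ₂ , cos φ₁ · sin φ₂ − sin φ₁ · cos φ₂ · cos Δλ )
  = atan2(0.70632, -0.30107) = 113.086° → normalised to [0°, 360°): 113.086°.

113°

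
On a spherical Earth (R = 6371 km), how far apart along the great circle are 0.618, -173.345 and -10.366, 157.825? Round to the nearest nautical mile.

Δλ = 157.825 − -173.345 = 331.170°; wrapped into (−180°, 180°]: -28.830°.
Δφ = -10.366 − 0.618 = -10.984°.
a = sin²(Δφ/2) + cos φ₁ · cos φ₂ · sin²(Δλ/2) = 0.070118.
c = 2·atan2(√a, √(1−a)) = 0.53599 rad → d = 6371·c ≈ 3414.78 km ≈ 1843.83 nmi.

1844 nmi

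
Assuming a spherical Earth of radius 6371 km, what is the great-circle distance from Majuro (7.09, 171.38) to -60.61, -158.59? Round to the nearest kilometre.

Δλ = -158.59 − 171.38 = -329.97°; wrapped into (−180°, 180°]: 30.03°.
Δφ = -60.61 − 7.09 = -67.70°.
a = sin²(Δφ/2) + cos φ₁ · cos φ₂ · sin²(Δλ/2) = 0.342958.
c = 2·atan2(√a, √(1−a)) = 1.25131 rad → d = 6371·c ≈ 7972.07 km.

7972 km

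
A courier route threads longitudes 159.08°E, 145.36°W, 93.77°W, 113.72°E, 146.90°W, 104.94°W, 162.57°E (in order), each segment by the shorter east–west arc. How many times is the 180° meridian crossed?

4

Leg 1: +159.08° → -145.36°, shortest Δλ = 55.56° (east) — crosses 180°.
Leg 2: -145.36° → -93.77°, shortest Δλ = 51.59° (east) — does not cross 180°.
Leg 3: -93.77° → +113.72°, shortest Δλ = -152.51° (west) — crosses 180°.
Leg 4: +113.72° → -146.90°, shortest Δλ = 99.38° (east) — crosses 180°.
Leg 5: -146.90° → -104.94°, shortest Δλ = 41.96° (east) — does not cross 180°.
Leg 6: -104.94° → +162.57°, shortest Δλ = -92.49° (west) — crosses 180°.
Total crossings: 4.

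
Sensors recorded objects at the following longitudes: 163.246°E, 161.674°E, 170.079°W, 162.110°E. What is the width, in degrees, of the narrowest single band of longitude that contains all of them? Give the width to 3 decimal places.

Sort the longitudes: -170.079°, +161.674°, +162.110°, +163.246°.
Eastward gaps between consecutive values (wrapping around): 331.753°, 0.436°, 1.136°, 26.675°.
Largest gap = 331.753° ⇒ minimal covering band is its complement: 360° − 331.753° = 28.247°.
Band runs from +161.674° eastward to -170.079°, crossing the antimeridian.

28.247°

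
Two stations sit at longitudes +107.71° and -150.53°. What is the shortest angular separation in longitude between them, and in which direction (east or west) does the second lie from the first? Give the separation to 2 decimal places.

101.76° east

Raw difference: -150.53 − 107.71 = -258.24°.
Normalise into (−180°, 180°]: -258.24° + 360° = 101.76°.
Positive ⇒ the second point lies to the east; separation 101.76°.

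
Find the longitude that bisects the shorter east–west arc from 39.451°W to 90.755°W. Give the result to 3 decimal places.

65.103°W

Signed shortest Δλ from -39.451° to -90.755° is -51.304°.
Midpoint longitude = -39.451° + (-51.304°)/2 = -39.451° − 25.652° = -65.103°.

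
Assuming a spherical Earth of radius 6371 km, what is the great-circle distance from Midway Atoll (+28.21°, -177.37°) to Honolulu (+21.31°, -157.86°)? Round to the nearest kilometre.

Δλ = -157.86 − -177.37 = 19.51°.
Δφ = 21.31 − 28.21 = -6.90°.
a = sin²(Δφ/2) + cos φ₁ · cos φ₂ · sin²(Δλ/2) = 0.027190.
c = 2·atan2(√a, √(1−a)) = 0.33130 rad → d = 6371·c ≈ 2110.72 km.

2111 km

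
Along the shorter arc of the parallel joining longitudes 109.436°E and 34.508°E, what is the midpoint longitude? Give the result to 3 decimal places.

71.972°E

Signed shortest Δλ from +109.436° to +34.508° is -74.928°.
Midpoint longitude = +109.436° + (-74.928°)/2 = +109.436° − 37.464° = +71.972°.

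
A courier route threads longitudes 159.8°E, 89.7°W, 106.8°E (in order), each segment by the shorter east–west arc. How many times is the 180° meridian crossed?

Leg 1: +159.8° → -89.7°, shortest Δλ = 110.5° (east) — crosses 180°.
Leg 2: -89.7° → +106.8°, shortest Δλ = -163.5° (west) — crosses 180°.
Total crossings: 2.

2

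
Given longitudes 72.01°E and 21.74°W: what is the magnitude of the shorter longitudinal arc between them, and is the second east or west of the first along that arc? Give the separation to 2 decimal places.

93.75° west

Raw difference: -21.74 − 72.01 = -93.75°.
Normalise into (−180°, 180°]: -93.75° stays -93.75°.
Negative ⇒ the second point lies to the west; separation 93.75°.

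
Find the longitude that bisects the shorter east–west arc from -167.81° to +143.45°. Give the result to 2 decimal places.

+167.82°

Signed shortest Δλ from -167.81° to +143.45° is -48.74°.
Midpoint longitude = -167.81° + (-48.74°)/2 = -167.81° − 24.37° = -192.18°.
Normalise into (−180°, 180°]: +167.82°.
(The naïve average (-167.81 + +143.45)/2 = -12.18° is on the wrong side of the globe.)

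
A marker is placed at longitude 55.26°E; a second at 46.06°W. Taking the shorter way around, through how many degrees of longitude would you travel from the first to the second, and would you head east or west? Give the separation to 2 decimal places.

Raw difference: -46.06 − 55.26 = -101.32°.
Normalise into (−180°, 180°]: -101.32° stays -101.32°.
Negative ⇒ the second point lies to the west; separation 101.32°.

101.32° west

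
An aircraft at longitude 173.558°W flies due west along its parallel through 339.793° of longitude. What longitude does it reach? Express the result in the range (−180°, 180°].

Start at -173.558°; shift −339.793° → -513.351°.
-513.351° lies outside (−180°, 180°]; add 360° → -153.351°.

153.351°W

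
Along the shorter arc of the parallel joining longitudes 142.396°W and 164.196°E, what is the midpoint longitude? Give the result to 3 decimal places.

169.100°W

Signed shortest Δλ from -142.396° to +164.196° is -53.408°.
Midpoint longitude = -142.396° + (-53.408°)/2 = -142.396° − 26.704° = -169.100°.
(The naïve average (-142.396 + +164.196)/2 = 10.9° is on the wrong side of the globe.)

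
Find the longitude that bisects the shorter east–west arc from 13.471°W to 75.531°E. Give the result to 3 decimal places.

31.030°E

Signed shortest Δλ from -13.471° to +75.531° is +89.002°.
Midpoint longitude = -13.471° + (+89.002°)/2 = -13.471° + 44.501° = +31.030°.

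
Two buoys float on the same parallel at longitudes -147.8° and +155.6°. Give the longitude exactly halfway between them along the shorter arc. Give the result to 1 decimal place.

-176.1°

Signed shortest Δλ from -147.8° to +155.6° is -56.6°.
Midpoint longitude = -147.8° + (-56.6°)/2 = -147.8° − 28.3° = -176.1°.
(The naïve average (-147.8 + +155.6)/2 = 3.9° is on the wrong side of the globe.)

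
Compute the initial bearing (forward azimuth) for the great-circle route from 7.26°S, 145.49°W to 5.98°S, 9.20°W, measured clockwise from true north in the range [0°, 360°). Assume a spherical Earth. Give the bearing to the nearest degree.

106°

Δλ = -9.20 − -145.49 = 136.29°.
θ = atan2( sin Δλ · cos φ₂ , cos φ₁ · sin φ₂ − sin φ₁ · cos φ₂ · cos Δλ )
  = atan2(0.68725, -0.19420) = 105.779° → normalised to [0°, 360°): 105.779°.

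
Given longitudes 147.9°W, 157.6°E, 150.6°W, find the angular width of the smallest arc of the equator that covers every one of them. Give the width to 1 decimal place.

Sort the longitudes: -150.6°, -147.9°, +157.6°.
Eastward gaps between consecutive values (wrapping around): 2.7°, 305.5°, 51.8°.
Largest gap = 305.5° ⇒ minimal covering band is its complement: 360° − 305.5° = 54.5°.
Band runs from +157.6° eastward to -147.9°, crossing the antimeridian.

54.5°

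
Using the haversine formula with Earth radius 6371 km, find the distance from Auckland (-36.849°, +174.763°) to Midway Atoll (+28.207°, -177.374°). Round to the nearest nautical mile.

3931 nmi

Δλ = -177.374 − 174.763 = -352.137°; wrapped into (−180°, 180°]: 7.863°.
Δφ = 28.207 − -36.849 = 65.056°.
a = sin²(Δφ/2) + cos φ₁ · cos φ₂ · sin²(Δλ/2) = 0.292449.
c = 2·atan2(√a, √(1−a)) = 1.14274 rad → d = 6371·c ≈ 7280.41 km ≈ 3931.10 nmi.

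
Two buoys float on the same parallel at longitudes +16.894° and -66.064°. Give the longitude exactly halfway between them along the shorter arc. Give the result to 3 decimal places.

-24.585°

Signed shortest Δλ from +16.894° to -66.064° is -82.958°.
Midpoint longitude = +16.894° + (-82.958°)/2 = +16.894° − 41.479° = -24.585°.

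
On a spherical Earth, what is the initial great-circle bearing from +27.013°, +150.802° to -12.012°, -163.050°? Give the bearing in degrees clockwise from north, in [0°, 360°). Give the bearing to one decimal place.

Δλ = -163.050 − 150.802 = -313.852°; wrapped into (−180°, 180°]: 46.148°.
θ = atan2( sin Δλ · cos φ₂ , cos φ₁ · sin φ₂ − sin φ₁ · cos φ₂ · cos Δλ )
  = atan2(0.70534, -0.49319) = 124.962° → normalised to [0°, 360°): 124.962°.

125.0°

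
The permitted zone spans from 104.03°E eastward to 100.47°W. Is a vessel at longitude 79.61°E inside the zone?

Band width going east from +104.03° to -100.47°: ((-100.47 − 104.03) mod 360) = 155.50°.
Offset of +79.61° east of the west edge: ((79.61 − 104.03) mod 360) = 335.58°.
335.58° > 155.50° ⇒ outside.

No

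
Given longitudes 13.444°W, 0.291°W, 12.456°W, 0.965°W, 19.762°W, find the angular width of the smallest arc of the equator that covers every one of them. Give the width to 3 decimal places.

19.471°

Sort the longitudes: -19.762°, -13.444°, -12.456°, -0.965°, -0.291°.
Eastward gaps between consecutive values (wrapping around): 6.318°, 0.988°, 11.491°, 0.674°, 340.529°.
Largest gap = 340.529° ⇒ minimal covering band is its complement: 360° − 340.529° = 19.471°.
Band runs from -19.762° eastward to -0.291°.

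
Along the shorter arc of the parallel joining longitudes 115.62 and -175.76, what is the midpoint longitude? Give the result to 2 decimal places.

Signed shortest Δλ from +115.62° to -175.76° is +68.62°.
Midpoint longitude = +115.62° + (+68.62°)/2 = +115.62° + 34.31° = +149.93°.
(The naïve average (+115.62 + -175.76)/2 = -30.07° is on the wrong side of the globe.)

+149.93°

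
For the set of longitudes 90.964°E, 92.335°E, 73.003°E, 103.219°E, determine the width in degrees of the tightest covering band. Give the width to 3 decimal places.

Sort the longitudes: +73.003°, +90.964°, +92.335°, +103.219°.
Eastward gaps between consecutive values (wrapping around): 17.961°, 1.371°, 10.884°, 329.784°.
Largest gap = 329.784° ⇒ minimal covering band is its complement: 360° − 329.784° = 30.216°.
Band runs from +73.003° eastward to +103.219°.

30.216°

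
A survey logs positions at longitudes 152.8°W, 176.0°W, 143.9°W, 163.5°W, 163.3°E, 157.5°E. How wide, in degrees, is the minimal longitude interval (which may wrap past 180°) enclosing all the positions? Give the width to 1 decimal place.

58.6°

Sort the longitudes: -176.0°, -163.5°, -152.8°, -143.9°, +157.5°, +163.3°.
Eastward gaps between consecutive values (wrapping around): 12.5°, 10.7°, 8.9°, 301.4°, 5.8°, 20.7°.
Largest gap = 301.4° ⇒ minimal covering band is its complement: 360° − 301.4° = 58.6°.
Band runs from +157.5° eastward to -143.9°, crossing the antimeridian.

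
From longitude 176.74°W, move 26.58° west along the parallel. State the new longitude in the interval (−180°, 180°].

Start at -176.74°; shift −26.58° → -203.32°.
-203.32° lies outside (−180°, 180°]; add 360° → +156.68°.

156.68°E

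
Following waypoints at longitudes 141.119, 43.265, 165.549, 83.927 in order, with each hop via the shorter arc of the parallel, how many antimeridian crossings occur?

Leg 1: +141.119° → +43.265°, shortest Δλ = -97.854° (west) — does not cross 180°.
Leg 2: +43.265° → +165.549°, shortest Δλ = 122.284° (east) — does not cross 180°.
Leg 3: +165.549° → +83.927°, shortest Δλ = -81.622° (west) — does not cross 180°.
Total crossings: 0.

0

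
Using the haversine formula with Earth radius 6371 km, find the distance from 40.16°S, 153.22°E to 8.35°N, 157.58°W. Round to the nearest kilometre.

Δλ = -157.58 − 153.22 = -310.80°; wrapped into (−180°, 180°]: 49.20°.
Δφ = 8.35 − -40.16 = 48.51°.
a = sin²(Δφ/2) + cos φ₁ · cos φ₂ · sin²(Δλ/2) = 0.299787.
c = 2·atan2(√a, √(1−a)) = 1.15882 rad → d = 6371·c ≈ 7382.81 km.

7383 km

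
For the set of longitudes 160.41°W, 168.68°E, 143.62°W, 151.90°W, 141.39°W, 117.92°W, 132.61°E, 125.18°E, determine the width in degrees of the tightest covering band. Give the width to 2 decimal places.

Sort the longitudes: -160.41°, -151.90°, -143.62°, -141.39°, -117.92°, +125.18°, +132.61°, +168.68°.
Eastward gaps between consecutive values (wrapping around): 8.51°, 8.28°, 2.23°, 23.47°, 243.10°, 7.43°, 36.07°, 30.91°.
Largest gap = 243.10° ⇒ minimal covering band is its complement: 360° − 243.10° = 116.90°.
Band runs from +125.18° eastward to -117.92°, crossing the antimeridian.

116.90°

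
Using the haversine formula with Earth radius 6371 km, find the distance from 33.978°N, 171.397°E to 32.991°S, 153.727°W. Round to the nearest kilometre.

Δλ = -153.727 − 171.397 = -325.124°; wrapped into (−180°, 180°]: 34.876°.
Δφ = -32.991 − 33.978 = -66.969°.
a = sin²(Δφ/2) + cos φ₁ · cos φ₂ · sin²(Δλ/2) = 0.366848.
c = 2·atan2(√a, √(1−a)) = 1.30124 rad → d = 6371·c ≈ 8290.20 km.

8290 km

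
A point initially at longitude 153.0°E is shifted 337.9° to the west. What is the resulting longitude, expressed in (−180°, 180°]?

Start at +153.0°; shift −337.9° → -184.9°.
-184.9° lies outside (−180°, 180°]; add 360° → +175.1°.

175.1°E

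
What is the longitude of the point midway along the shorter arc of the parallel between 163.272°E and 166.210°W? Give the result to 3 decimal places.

Signed shortest Δλ from +163.272° to -166.210° is +30.518°.
Midpoint longitude = +163.272° + (+30.518°)/2 = +163.272° + 15.259° = +178.531°.
(The naïve average (+163.272 + -166.210)/2 = -1.469° is on the wrong side of the globe.)

178.531°E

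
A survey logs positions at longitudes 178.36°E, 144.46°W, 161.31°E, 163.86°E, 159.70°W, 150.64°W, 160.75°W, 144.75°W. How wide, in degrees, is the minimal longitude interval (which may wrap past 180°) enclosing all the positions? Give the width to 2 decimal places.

54.23°

Sort the longitudes: -160.75°, -159.70°, -150.64°, -144.75°, -144.46°, +161.31°, +163.86°, +178.36°.
Eastward gaps between consecutive values (wrapping around): 1.05°, 9.06°, 5.89°, 0.29°, 305.77°, 2.55°, 14.50°, 20.89°.
Largest gap = 305.77° ⇒ minimal covering band is its complement: 360° − 305.77° = 54.23°.
Band runs from +161.31° eastward to -144.46°, crossing the antimeridian.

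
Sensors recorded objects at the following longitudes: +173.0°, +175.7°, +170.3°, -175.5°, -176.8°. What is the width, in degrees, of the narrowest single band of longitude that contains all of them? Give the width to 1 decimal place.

Sort the longitudes: -176.8°, -175.5°, +170.3°, +173.0°, +175.7°.
Eastward gaps between consecutive values (wrapping around): 1.3°, 345.8°, 2.7°, 2.7°, 7.5°.
Largest gap = 345.8° ⇒ minimal covering band is its complement: 360° − 345.8° = 14.2°.
Band runs from +170.3° eastward to -175.5°, crossing the antimeridian.

14.2°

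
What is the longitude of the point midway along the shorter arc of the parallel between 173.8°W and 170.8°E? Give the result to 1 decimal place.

Signed shortest Δλ from -173.8° to +170.8° is -15.4°.
Midpoint longitude = -173.8° + (-15.4°)/2 = -173.8° − 7.7° = -181.5°.
Normalise into (−180°, 180°]: +178.5°.
(The naïve average (-173.8 + +170.8)/2 = -1.5° is on the wrong side of the globe.)

178.5°E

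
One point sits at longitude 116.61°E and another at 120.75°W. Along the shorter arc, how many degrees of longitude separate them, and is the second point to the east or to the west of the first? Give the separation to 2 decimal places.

122.64° east

Raw difference: -120.75 − 116.61 = -237.36°.
Normalise into (−180°, 180°]: -237.36° + 360° = 122.64°.
Positive ⇒ the second point lies to the east; separation 122.64°.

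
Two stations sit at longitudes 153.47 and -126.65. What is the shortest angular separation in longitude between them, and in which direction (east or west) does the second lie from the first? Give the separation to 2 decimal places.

Raw difference: -126.65 − 153.47 = -280.12°.
Normalise into (−180°, 180°]: -280.12° + 360° = 79.88°.
Positive ⇒ the second point lies to the east; separation 79.88°.

79.88° east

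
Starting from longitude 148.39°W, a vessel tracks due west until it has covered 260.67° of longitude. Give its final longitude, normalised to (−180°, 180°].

49.06°W

Start at -148.39°; shift −260.67° → -409.06°.
-409.06° lies outside (−180°, 180°]; add 360° → -49.06°.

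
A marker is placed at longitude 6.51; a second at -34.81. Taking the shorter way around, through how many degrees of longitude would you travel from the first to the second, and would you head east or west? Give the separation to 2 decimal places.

41.32° west

Raw difference: -34.81 − 6.51 = -41.32°.
Normalise into (−180°, 180°]: -41.32° stays -41.32°.
Negative ⇒ the second point lies to the west; separation 41.32°.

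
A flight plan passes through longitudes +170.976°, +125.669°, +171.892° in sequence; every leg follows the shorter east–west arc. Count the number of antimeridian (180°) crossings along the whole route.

Leg 1: +170.976° → +125.669°, shortest Δλ = -45.307° (west) — does not cross 180°.
Leg 2: +125.669° → +171.892°, shortest Δλ = 46.223° (east) — does not cross 180°.
Total crossings: 0.

0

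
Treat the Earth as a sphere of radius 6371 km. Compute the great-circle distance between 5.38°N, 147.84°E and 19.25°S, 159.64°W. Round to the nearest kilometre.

6366 km

Δλ = -159.64 − 147.84 = -307.48°; wrapped into (−180°, 180°]: 52.52°.
Δφ = -19.25 − 5.38 = -24.63°.
a = sin²(Δφ/2) + cos φ₁ · cos φ₂ · sin²(Δλ/2) = 0.229490.
c = 2·atan2(√a, √(1−a)) = 0.99915 rad → d = 6371·c ≈ 6365.56 km.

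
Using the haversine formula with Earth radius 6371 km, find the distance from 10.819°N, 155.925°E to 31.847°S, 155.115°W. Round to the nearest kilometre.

Δλ = -155.115 − 155.925 = -311.040°; wrapped into (−180°, 180°]: 48.960°.
Δφ = -31.847 − 10.819 = -42.666°.
a = sin²(Δφ/2) + cos φ₁ · cos φ₂ · sin²(Δλ/2) = 0.275607.
c = 2·atan2(√a, √(1−a)) = 1.10539 rad → d = 6371·c ≈ 7042.44 km.

7042 km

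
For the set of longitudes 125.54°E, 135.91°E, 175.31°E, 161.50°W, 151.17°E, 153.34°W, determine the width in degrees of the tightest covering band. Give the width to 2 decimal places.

Sort the longitudes: -161.50°, -153.34°, +125.54°, +135.91°, +151.17°, +175.31°.
Eastward gaps between consecutive values (wrapping around): 8.16°, 278.88°, 10.37°, 15.26°, 24.14°, 23.19°.
Largest gap = 278.88° ⇒ minimal covering band is its complement: 360° − 278.88° = 81.12°.
Band runs from +125.54° eastward to -153.34°, crossing the antimeridian.

81.12°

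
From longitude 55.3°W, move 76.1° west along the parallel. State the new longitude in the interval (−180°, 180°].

131.4°W

Start at -55.3°; shift −76.1° → -131.4°.
-131.4° already lies in (−180°, 180°].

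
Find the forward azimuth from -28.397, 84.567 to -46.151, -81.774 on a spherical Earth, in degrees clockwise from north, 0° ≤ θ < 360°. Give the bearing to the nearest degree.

Δλ = -81.774 − 84.567 = -166.341°.
θ = atan2( sin Δλ · cos φ₂ , cos φ₁ · sin φ₂ − sin φ₁ · cos φ₂ · cos Δλ )
  = atan2(-0.16359, -0.95454) = -170.275° → normalised to [0°, 360°): 189.725°.

190°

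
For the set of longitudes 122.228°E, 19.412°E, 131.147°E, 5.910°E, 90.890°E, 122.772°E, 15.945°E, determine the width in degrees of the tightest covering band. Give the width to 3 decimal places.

Sort the longitudes: +5.910°, +15.945°, +19.412°, +90.890°, +122.228°, +122.772°, +131.147°.
Eastward gaps between consecutive values (wrapping around): 10.035°, 3.467°, 71.478°, 31.338°, 0.544°, 8.375°, 234.763°.
Largest gap = 234.763° ⇒ minimal covering band is its complement: 360° − 234.763° = 125.237°.
Band runs from +5.910° eastward to +131.147°.

125.237°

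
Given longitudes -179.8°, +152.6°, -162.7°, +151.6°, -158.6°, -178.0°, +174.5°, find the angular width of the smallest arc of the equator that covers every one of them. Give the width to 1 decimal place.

Sort the longitudes: -179.8°, -178.0°, -162.7°, -158.6°, +151.6°, +152.6°, +174.5°.
Eastward gaps between consecutive values (wrapping around): 1.8°, 15.3°, 4.1°, 310.2°, 1.0°, 21.9°, 5.7°.
Largest gap = 310.2° ⇒ minimal covering band is its complement: 360° − 310.2° = 49.8°.
Band runs from +151.6° eastward to -158.6°, crossing the antimeridian.

49.8°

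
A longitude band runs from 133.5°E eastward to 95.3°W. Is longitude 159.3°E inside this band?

Band width going east from +133.5° to -95.3°: ((-95.3 − 133.5) mod 360) = 131.2°.
Offset of +159.3° east of the west edge: ((159.3 − 133.5) mod 360) = 25.8°.
25.8° ≤ 131.2° ⇒ inside.

Yes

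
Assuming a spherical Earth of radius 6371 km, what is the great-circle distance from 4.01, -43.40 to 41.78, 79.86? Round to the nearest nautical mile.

Δλ = 79.86 − -43.40 = 123.26°.
Δφ = 41.78 − 4.01 = 37.77°.
a = sin²(Δφ/2) + cos φ₁ · cos φ₂ · sin²(Δλ/2) = 0.680691.
c = 2·atan2(√a, √(1−a)) = 1.94055 rad → d = 6371·c ≈ 12363.22 km ≈ 6675.60 nmi.

6676 nmi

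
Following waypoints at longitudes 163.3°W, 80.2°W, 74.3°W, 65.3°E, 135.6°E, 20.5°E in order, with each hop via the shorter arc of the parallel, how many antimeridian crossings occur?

0

Leg 1: -163.3° → -80.2°, shortest Δλ = 83.1° (east) — does not cross 180°.
Leg 2: -80.2° → -74.3°, shortest Δλ = 5.9° (east) — does not cross 180°.
Leg 3: -74.3° → +65.3°, shortest Δλ = 139.6° (east) — does not cross 180°.
Leg 4: +65.3° → +135.6°, shortest Δλ = 70.3° (east) — does not cross 180°.
Leg 5: +135.6° → +20.5°, shortest Δλ = -115.1° (west) — does not cross 180°.
Total crossings: 0.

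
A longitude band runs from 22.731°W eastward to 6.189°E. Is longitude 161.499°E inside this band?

No

Band width going east from -22.731° to +6.189°: ((6.189 − -22.731) mod 360) = 28.920°.
Offset of +161.499° east of the west edge: ((161.499 − -22.731) mod 360) = 184.230°.
184.230° > 28.920° ⇒ outside.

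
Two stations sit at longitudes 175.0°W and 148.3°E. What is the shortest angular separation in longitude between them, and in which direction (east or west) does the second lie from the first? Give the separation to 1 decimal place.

Raw difference: 148.3 − -175.0 = 323.3°.
Normalise into (−180°, 180°]: 323.3° − 360° = -36.7°.
Negative ⇒ the second point lies to the west; separation 36.7°.

36.7° west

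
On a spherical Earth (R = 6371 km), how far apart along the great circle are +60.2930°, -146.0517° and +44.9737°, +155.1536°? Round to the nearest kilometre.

Δλ = 155.1536 − -146.0517 = 301.2053°; wrapped into (−180°, 180°]: -58.7947°.
Δφ = 44.9737 − 60.2930 = -15.3193°.
a = sin²(Δφ/2) + cos φ₁ · cos φ₂ · sin²(Δλ/2) = 0.102236.
c = 2·atan2(√a, √(1−a)) = 0.65092 rad → d = 6371·c ≈ 4147.01 km.

4147 km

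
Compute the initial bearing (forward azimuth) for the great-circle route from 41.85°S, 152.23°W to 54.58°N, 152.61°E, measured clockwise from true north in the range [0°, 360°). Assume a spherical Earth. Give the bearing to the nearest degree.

330°

Δλ = 152.61 − -152.23 = 304.84°; wrapped into (−180°, 180°]: -55.16°.
θ = atan2( sin Δλ · cos φ₂ , cos φ₁ · sin φ₂ − sin φ₁ · cos φ₂ · cos Δλ )
  = atan2(-0.47568, 0.82794) = -29.879° → normalised to [0°, 360°): 330.121°.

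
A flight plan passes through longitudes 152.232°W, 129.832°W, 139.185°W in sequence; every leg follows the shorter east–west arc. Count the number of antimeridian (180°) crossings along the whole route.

0

Leg 1: -152.232° → -129.832°, shortest Δλ = 22.4° (east) — does not cross 180°.
Leg 2: -129.832° → -139.185°, shortest Δλ = -9.353° (west) — does not cross 180°.
Total crossings: 0.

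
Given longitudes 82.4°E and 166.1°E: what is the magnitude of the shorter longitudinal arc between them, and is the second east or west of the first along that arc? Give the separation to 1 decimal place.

Raw difference: 166.1 − 82.4 = 83.7°.
Normalise into (−180°, 180°]: 83.7° stays 83.7°.
Positive ⇒ the second point lies to the east; separation 83.7°.

83.7° east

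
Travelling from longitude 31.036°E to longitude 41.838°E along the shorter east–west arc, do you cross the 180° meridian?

No

Signed shortest Δλ = ((41.838 − 31.036 + 180) mod 360) − 180 = 10.802°.
Going east by 10.802° from +31.036° reaches +41.838° without touching 180°.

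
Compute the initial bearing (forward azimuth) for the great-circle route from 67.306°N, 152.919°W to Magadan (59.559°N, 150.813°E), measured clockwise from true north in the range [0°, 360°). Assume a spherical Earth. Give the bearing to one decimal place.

Δλ = 150.813 − -152.919 = 303.732°; wrapped into (−180°, 180°]: -56.268°.
θ = atan2( sin Δλ · cos φ₂ , cos φ₁ · sin φ₂ − sin φ₁ · cos φ₂ · cos Δλ )
  = atan2(-0.42135, 0.07306) = -80.163° → normalised to [0°, 360°): 279.837°.

279.8°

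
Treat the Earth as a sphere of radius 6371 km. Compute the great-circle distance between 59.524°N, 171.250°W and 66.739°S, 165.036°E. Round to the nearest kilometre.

Δλ = 165.036 − -171.250 = 336.286°; wrapped into (−180°, 180°]: -23.714°.
Δφ = -66.739 − 59.524 = -126.263°.
a = sin²(Δφ/2) + cos φ₁ · cos φ₂ · sin²(Δλ/2) = 0.804202.
c = 2·atan2(√a, √(1−a)) = 2.22485 rad → d = 6371·c ≈ 14174.49 km.

14174 km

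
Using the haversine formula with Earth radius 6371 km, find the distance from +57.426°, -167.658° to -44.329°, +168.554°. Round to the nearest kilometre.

11528 km

Δλ = 168.554 − -167.658 = 336.212°; wrapped into (−180°, 180°]: -23.788°.
Δφ = -44.329 − 57.426 = -101.755°.
a = sin²(Δφ/2) + cos φ₁ · cos φ₂ · sin²(Δλ/2) = 0.618223.
c = 2·atan2(√a, √(1−a)) = 1.80950 rad → d = 6371·c ≈ 11528.34 km.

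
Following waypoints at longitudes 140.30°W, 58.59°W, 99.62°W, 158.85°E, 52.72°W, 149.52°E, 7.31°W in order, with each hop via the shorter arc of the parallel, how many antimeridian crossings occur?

3

Leg 1: -140.30° → -58.59°, shortest Δλ = 81.71° (east) — does not cross 180°.
Leg 2: -58.59° → -99.62°, shortest Δλ = -41.03° (west) — does not cross 180°.
Leg 3: -99.62° → +158.85°, shortest Δλ = -101.53° (west) — crosses 180°.
Leg 4: +158.85° → -52.72°, shortest Δλ = 148.43° (east) — crosses 180°.
Leg 5: -52.72° → +149.52°, shortest Δλ = -157.76° (west) — crosses 180°.
Leg 6: +149.52° → -7.31°, shortest Δλ = -156.83° (west) — does not cross 180°.
Total crossings: 3.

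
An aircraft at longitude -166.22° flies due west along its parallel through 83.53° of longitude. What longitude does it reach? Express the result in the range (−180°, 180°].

+110.25°

Start at -166.22°; shift −83.53° → -249.75°.
-249.75° lies outside (−180°, 180°]; add 360° → +110.25°.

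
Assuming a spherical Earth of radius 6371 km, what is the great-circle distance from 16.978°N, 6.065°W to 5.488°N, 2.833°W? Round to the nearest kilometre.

1325 km

Δλ = -2.833 − -6.065 = 3.232°.
Δφ = 5.488 − 16.978 = -11.490°.
a = sin²(Δφ/2) + cos φ₁ · cos φ₂ · sin²(Δλ/2) = 0.010777.
c = 2·atan2(√a, √(1−a)) = 0.20800 rad → d = 6371·c ≈ 1325.19 km.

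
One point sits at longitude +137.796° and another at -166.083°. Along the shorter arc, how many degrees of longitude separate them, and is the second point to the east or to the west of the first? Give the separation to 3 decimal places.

Raw difference: -166.083 − 137.796 = -303.879°.
Normalise into (−180°, 180°]: -303.879° + 360° = 56.121°.
Positive ⇒ the second point lies to the east; separation 56.121°.

56.121° east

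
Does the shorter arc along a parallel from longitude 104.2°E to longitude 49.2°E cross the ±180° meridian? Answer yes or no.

No

Signed shortest Δλ = ((49.2 − 104.2 + 180) mod 360) − 180 = -55.0°.
Going west by 55.0° from +104.2° reaches +49.2° without touching 180°.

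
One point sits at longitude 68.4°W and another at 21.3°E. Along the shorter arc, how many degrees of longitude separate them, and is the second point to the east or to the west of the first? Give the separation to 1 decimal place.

Raw difference: 21.3 − -68.4 = 89.7°.
Normalise into (−180°, 180°]: 89.7° stays 89.7°.
Positive ⇒ the second point lies to the east; separation 89.7°.

89.7° east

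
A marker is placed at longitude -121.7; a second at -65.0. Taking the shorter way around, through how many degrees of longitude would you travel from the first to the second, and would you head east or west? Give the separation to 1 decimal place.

56.7° east

Raw difference: -65.0 − -121.7 = 56.7°.
Normalise into (−180°, 180°]: 56.7° stays 56.7°.
Positive ⇒ the second point lies to the east; separation 56.7°.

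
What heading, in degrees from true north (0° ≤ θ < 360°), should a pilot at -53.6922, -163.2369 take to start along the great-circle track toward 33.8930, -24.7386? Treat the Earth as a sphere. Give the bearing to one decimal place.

Δλ = -24.7386 − -163.2369 = 138.4983°.
θ = atan2( sin Δλ · cos φ₂ , cos φ₁ · sin φ₂ − sin φ₁ · cos φ₂ · cos Δλ )
  = atan2(0.55005, -0.17078) = 107.249° → normalised to [0°, 360°): 107.249°.

107.2°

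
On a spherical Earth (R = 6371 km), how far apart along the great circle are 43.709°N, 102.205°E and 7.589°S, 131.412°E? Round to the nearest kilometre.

Δλ = 131.412 − 102.205 = 29.207°.
Δφ = -7.589 − 43.709 = -51.298°.
a = sin²(Δφ/2) + cos φ₁ · cos φ₂ · sin²(Δλ/2) = 0.232914.
c = 2·atan2(√a, √(1−a)) = 1.00727 rad → d = 6371·c ≈ 6417.30 km.

6417 km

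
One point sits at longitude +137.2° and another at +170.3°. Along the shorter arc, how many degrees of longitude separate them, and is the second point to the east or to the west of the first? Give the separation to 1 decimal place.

33.1° east

Raw difference: 170.3 − 137.2 = 33.1°.
Normalise into (−180°, 180°]: 33.1° stays 33.1°.
Positive ⇒ the second point lies to the east; separation 33.1°.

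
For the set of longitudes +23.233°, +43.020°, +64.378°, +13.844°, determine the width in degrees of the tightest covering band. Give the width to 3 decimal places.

50.534°

Sort the longitudes: +13.844°, +23.233°, +43.020°, +64.378°.
Eastward gaps between consecutive values (wrapping around): 9.389°, 19.787°, 21.358°, 309.466°.
Largest gap = 309.466° ⇒ minimal covering band is its complement: 360° − 309.466° = 50.534°.
Band runs from +13.844° eastward to +64.378°.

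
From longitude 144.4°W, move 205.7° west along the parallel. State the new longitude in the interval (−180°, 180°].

Start at -144.4°; shift −205.7° → -350.1°.
-350.1° lies outside (−180°, 180°]; add 360° → +9.9°.

9.9°E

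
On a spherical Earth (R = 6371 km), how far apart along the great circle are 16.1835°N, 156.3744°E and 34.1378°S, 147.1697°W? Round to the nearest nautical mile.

Δλ = -147.1697 − 156.3744 = -303.5441°; wrapped into (−180°, 180°]: 56.4559°.
Δφ = -34.1378 − 16.1835 = -50.3213°.
a = sin²(Δφ/2) + cos φ₁ · cos φ₂ · sin²(Δλ/2) = 0.358585.
c = 2·atan2(√a, √(1−a)) = 1.28405 rad → d = 6371·c ≈ 8180.70 km ≈ 4417.23 nmi.

4417 nmi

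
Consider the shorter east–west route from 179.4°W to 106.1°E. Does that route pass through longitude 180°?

Naïve |106.1 − -179.4| = 285.5° > 180°, so the shorter arc goes the other way round — across 180°.
Signed shortest Δλ = ((106.1 − -179.4 + 180) mod 360) − 180 = -74.5°.
Going west by 74.5° from -179.4° passes through 180° before reaching +106.1°.

Yes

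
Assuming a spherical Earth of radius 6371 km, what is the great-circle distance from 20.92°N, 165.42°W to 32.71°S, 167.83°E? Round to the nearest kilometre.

Δλ = 167.83 − -165.42 = 333.25°; wrapped into (−180°, 180°]: -26.75°.
Δφ = -32.71 − 20.92 = -53.63°.
a = sin²(Δφ/2) + cos φ₁ · cos φ₂ · sin²(Δλ/2) = 0.245558.
c = 2·atan2(√a, √(1−a)) = 1.03691 rad → d = 6371·c ≈ 6606.14 km.

6606 km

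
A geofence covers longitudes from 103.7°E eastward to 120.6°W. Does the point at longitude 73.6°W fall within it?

No

Band width going east from +103.7° to -120.6°: ((-120.6 − 103.7) mod 360) = 135.7°.
Offset of -73.6° east of the west edge: ((-73.6 − 103.7) mod 360) = 182.7°.
182.7° > 135.7° ⇒ outside.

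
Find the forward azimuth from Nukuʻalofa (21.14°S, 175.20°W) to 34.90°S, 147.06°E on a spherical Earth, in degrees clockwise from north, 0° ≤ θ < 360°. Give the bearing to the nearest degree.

239°

Δλ = 147.06 − -175.20 = 322.26°; wrapped into (−180°, 180°]: -37.74°.
θ = atan2( sin Δλ · cos φ₂ , cos φ₁ · sin φ₂ − sin φ₁ · cos φ₂ · cos Δλ )
  = atan2(-0.50200, -0.29973) = -120.841° → normalised to [0°, 360°): 239.159°.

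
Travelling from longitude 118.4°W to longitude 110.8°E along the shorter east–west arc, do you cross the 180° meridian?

Yes

Naïve |110.8 − -118.4| = 229.2° > 180°, so the shorter arc goes the other way round — across 180°.
Signed shortest Δλ = ((110.8 − -118.4 + 180) mod 360) − 180 = -130.8°.
Going west by 130.8° from -118.4° passes through 180° before reaching +110.8°.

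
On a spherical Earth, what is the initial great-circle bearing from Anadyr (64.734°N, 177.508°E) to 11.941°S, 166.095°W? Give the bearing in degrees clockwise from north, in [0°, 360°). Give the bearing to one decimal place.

163.6°

Δλ = -166.095 − 177.508 = -343.603°; wrapped into (−180°, 180°]: 16.397°.
θ = atan2( sin Δλ · cos φ₂ , cos φ₁ · sin φ₂ − sin φ₁ · cos φ₂ · cos Δλ )
  = atan2(0.27618, -0.93709) = 163.579° → normalised to [0°, 360°): 163.579°.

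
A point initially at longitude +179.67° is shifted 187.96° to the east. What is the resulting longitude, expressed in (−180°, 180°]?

+7.63°

Start at +179.67°; shift +187.96° → +367.63°.
+367.63° lies outside (−180°, 180°]; subtract 360° → +7.63°.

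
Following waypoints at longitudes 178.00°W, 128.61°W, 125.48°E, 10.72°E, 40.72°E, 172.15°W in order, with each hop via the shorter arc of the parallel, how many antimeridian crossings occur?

Leg 1: -178.00° → -128.61°, shortest Δλ = 49.39° (east) — does not cross 180°.
Leg 2: -128.61° → +125.48°, shortest Δλ = -105.91° (west) — crosses 180°.
Leg 3: +125.48° → +10.72°, shortest Δλ = -114.76° (west) — does not cross 180°.
Leg 4: +10.72° → +40.72°, shortest Δλ = 30.0° (east) — does not cross 180°.
Leg 5: +40.72° → -172.15°, shortest Δλ = 147.13° (east) — crosses 180°.
Total crossings: 2.

2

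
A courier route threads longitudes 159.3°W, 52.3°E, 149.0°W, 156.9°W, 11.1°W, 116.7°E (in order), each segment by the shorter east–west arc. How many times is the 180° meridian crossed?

2

Leg 1: -159.3° → +52.3°, shortest Δλ = -148.4° (west) — crosses 180°.
Leg 2: +52.3° → -149.0°, shortest Δλ = 158.7° (east) — crosses 180°.
Leg 3: -149.0° → -156.9°, shortest Δλ = -7.9° (west) — does not cross 180°.
Leg 4: -156.9° → -11.1°, shortest Δλ = 145.8° (east) — does not cross 180°.
Leg 5: -11.1° → +116.7°, shortest Δλ = 127.8° (east) — does not cross 180°.
Total crossings: 2.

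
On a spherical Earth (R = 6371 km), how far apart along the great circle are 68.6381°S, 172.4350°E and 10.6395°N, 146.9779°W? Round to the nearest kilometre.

Δλ = -146.9779 − 172.4350 = -319.4129°; wrapped into (−180°, 180°]: 40.5871°.
Δφ = 10.6395 − -68.6381 = 79.2776°.
a = sin²(Δφ/2) + cos φ₁ · cos φ₂ · sin²(Δλ/2) = 0.450038.
c = 2·atan2(√a, √(1−a)) = 1.47071 rad → d = 6371·c ≈ 9369.87 km.

9370 km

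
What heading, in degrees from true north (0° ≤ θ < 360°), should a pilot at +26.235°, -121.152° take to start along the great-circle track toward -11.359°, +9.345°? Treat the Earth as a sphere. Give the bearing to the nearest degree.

82°

Δλ = 9.345 − -121.152 = 130.497°.
θ = atan2( sin Δλ · cos φ₂ , cos φ₁ · sin φ₂ − sin φ₁ · cos φ₂ · cos Δλ )
  = atan2(0.74554, 0.10478) = 82.000° → normalised to [0°, 360°): 82.000°.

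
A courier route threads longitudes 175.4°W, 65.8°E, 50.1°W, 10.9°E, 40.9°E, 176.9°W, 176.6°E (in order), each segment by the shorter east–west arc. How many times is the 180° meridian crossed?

3

Leg 1: -175.4° → +65.8°, shortest Δλ = -118.8° (west) — crosses 180°.
Leg 2: +65.8° → -50.1°, shortest Δλ = -115.9° (west) — does not cross 180°.
Leg 3: -50.1° → +10.9°, shortest Δλ = 61.0° (east) — does not cross 180°.
Leg 4: +10.9° → +40.9°, shortest Δλ = 30.0° (east) — does not cross 180°.
Leg 5: +40.9° → -176.9°, shortest Δλ = 142.2° (east) — crosses 180°.
Leg 6: -176.9° → +176.6°, shortest Δλ = -6.5° (west) — crosses 180°.
Total crossings: 3.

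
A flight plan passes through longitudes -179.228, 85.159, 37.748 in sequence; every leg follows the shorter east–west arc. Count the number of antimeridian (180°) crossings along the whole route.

1

Leg 1: -179.228° → +85.159°, shortest Δλ = -95.613° (west) — crosses 180°.
Leg 2: +85.159° → +37.748°, shortest Δλ = -47.411° (west) — does not cross 180°.
Total crossings: 1.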